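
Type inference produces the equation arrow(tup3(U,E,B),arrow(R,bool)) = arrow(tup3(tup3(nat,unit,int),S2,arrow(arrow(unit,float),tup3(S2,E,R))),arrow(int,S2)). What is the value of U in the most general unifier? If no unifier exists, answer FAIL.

tup3(nat,unit,int)

Decompose arrow/2: tup3(U,E,B) = tup3(tup3(nat,unit,int),S2,arrow(arrow(unit,float),tup3(S2,E,R))),  arrow(R,bool) = arrow(int,S2).
Decompose tup3/3: U = tup3(nat,unit,int),  E = S2,  B = arrow(arrow(unit,float),tup3(S2,E,R)).
Bind U := tup3(nat,unit,int); no other remaining equation mentions U.
Bind E := S2; substituting into the one remaining equation that mentions E gives: B = arrow(arrow(unit,float),tup3(S2,S2,R)).
Bind B := arrow(arrow(unit,float),tup3(S2,S2,R)); no other remaining equation mentions B.
Decompose arrow/2: R = int,  bool = S2.
Bind R := int; no other remaining equation mentions R. Substituting into the earlier binding gives B := arrow(arrow(unit,float),tup3(S2,S2,int)).
Bind S2 := bool. Substituting into the earlier bindings gives E := bool, B := arrow(arrow(unit,float),tup3(bool,bool,int)).
MGU = { U := tup3(nat,unit,int), E := bool, B := arrow(arrow(unit,float),tup3(bool,bool,int)), R := int, S2 := bool }, so U := tup3(nat,unit,int).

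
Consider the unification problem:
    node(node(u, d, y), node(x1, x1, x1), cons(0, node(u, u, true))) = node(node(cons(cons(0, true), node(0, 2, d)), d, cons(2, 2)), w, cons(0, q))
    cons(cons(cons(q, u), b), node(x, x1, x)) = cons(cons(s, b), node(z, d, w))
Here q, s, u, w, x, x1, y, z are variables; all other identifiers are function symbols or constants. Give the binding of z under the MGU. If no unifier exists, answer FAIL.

Decompose node/3: node(u, d, y) = node(cons(cons(0, true), node(0, 2, d)), d, cons(2, 2)),  node(x1, x1, x1) = w,  cons(0, node(u, u, true)) = cons(0, q).
Decompose node/3: u = cons(cons(0, true), node(0, 2, d)),  d = d,  y = cons(2, 2).
Bind u := cons(cons(0, true), node(0, 2, d)); substituting into the 2 remaining equations that mention u gives: cons(0, node(cons(cons(0, true), node(0, 2, d)), cons(cons(0, true), node(0, 2, d)), true)) = cons(0, q),  cons(cons(cons(q, cons(cons(0, true), node(0, 2, d))), b), node(x, x1, x)) = cons(cons(s, b), node(z, d, w)).
Delete trivial equation d = d.
Bind y := cons(2, 2); no other remaining equation mentions y.
Bind w := node(x1, x1, x1); substituting into the one remaining equation that mentions w gives: cons(cons(cons(q, cons(cons(0, true), node(0, 2, d))), b), node(x, x1, x)) = cons(cons(s, b), node(z, d, node(x1, x1, x1))).
Decompose cons/2: 0 = 0,  node(cons(cons(0, true), node(0, 2, d)), cons(cons(0, true), node(0, 2, d)), true) = q.
Delete trivial equation 0 = 0.
Bind q := node(cons(cons(0, true), node(0, 2, d)), cons(cons(0, true), node(0, 2, d)), true); substituting into the remaining equation gives: cons(cons(cons(node(cons(cons(0, true), node(0, 2, d)), cons(cons(0, true), node(0, 2, d)), true), cons(cons(0, true), node(0, 2, d))), b), node(x, x1, x)) = cons(cons(s, b), node(z, d, node(x1, x1, x1))).
Decompose cons/2: cons(cons(node(cons(cons(0, true), node(0, 2, d)), cons(cons(0, true), node(0, 2, d)), true), cons(cons(0, true), node(0, 2, d))), b) = cons(s, b),  node(x, x1, x) = node(z, d, node(x1, x1, x1)).
Decompose cons/2: cons(node(cons(cons(0, true), node(0, 2, d)), cons(cons(0, true), node(0, 2, d)), true), cons(cons(0, true), node(0, 2, d))) = s,  b = b.
Bind s := cons(node(cons(cons(0, true), node(0, 2, d)), cons(cons(0, true), node(0, 2, d)), true), cons(cons(0, true), node(0, 2, d))); no other remaining equation mentions s.
Delete trivial equation b = b.
Decompose node/3: x = z,  x1 = d,  x = node(x1, x1, x1).
Bind x := z; substituting into the one remaining equation that mentions x gives: z = node(x1, x1, x1).
Bind x1 := d; substituting into the remaining equation gives: z = node(d, d, d). Substituting into the earlier binding gives w := node(d, d, d).
Bind z := node(d, d, d). Substituting into the earlier binding gives x := node(d, d, d).
MGU = { u := cons(cons(0, true), node(0, 2, d)), y := cons(2, 2), w := node(d, d, d), q := node(cons(cons(0, true), node(0, 2, d)), cons(cons(0, true), node(0, 2, d)), true), s := cons(node(cons(cons(0, true), node(0, 2, d)), cons(cons(0, true), node(0, 2, d)), true), cons(cons(0, true), node(0, 2, d))), x := node(d, d, d), x1 := d, z := node(d, d, d) }, so z := node(d, d, d).

node(d, d, d)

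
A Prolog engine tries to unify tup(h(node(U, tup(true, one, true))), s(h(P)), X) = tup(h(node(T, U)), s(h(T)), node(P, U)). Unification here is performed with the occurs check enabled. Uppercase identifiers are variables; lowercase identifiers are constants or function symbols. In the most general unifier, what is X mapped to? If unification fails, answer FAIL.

Decompose tup/3: h(node(U, tup(true, one, true))) = h(node(T, U)),  s(h(P)) = s(h(T)),  X = node(P, U).
Decompose h/1: node(U, tup(true, one, true)) = node(T, U).
Decompose node/2: U = T,  tup(true, one, true) = U.
Bind U := T; substituting into the 2 remaining equations that mention U gives: tup(true, one, true) = T,  X = node(P, T).
Bind T := tup(true, one, true); substituting into the remaining equations gives: s(h(P)) = s(h(tup(true, one, true))),  X = node(P, tup(true, one, true)). Substituting into the earlier binding gives U := tup(true, one, true).
Decompose s/1: h(P) = h(tup(true, one, true)).
Decompose h/1: P = tup(true, one, true).
Bind P := tup(true, one, true); substituting into the remaining equation gives: X = node(tup(true, one, true), tup(true, one, true)).
Bind X := node(tup(true, one, true), tup(true, one, true)).
MGU = { U = tup(true, one, true), T = tup(true, one, true), P = tup(true, one, true), X = node(tup(true, one, true), tup(true, one, true)) }, so X = node(tup(true, one, true), tup(true, one, true)).

node(tup(true, one, true), tup(true, one, true))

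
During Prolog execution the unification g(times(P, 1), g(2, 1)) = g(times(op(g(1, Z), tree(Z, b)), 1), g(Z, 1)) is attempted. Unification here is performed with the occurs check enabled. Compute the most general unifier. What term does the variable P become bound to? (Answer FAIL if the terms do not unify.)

op(g(1, 2), tree(2, b))

Decompose g/2: times(P, 1) = times(op(g(1, Z), tree(Z, b)), 1),  g(2, 1) = g(Z, 1).
Decompose times/2: P = op(g(1, Z), tree(Z, b)),  1 = 1.
Bind P := op(g(1, Z), tree(Z, b)); no other remaining equation mentions P.
Delete trivial equation 1 = 1.
Decompose g/2: 2 = Z,  1 = 1.
Bind Z := 2; no other remaining equation mentions Z. Substituting into the earlier binding gives P := op(g(1, 2), tree(2, b)).
Delete trivial equation 1 = 1.
MGU = { P = op(g(1, 2), tree(2, b)), Z = 2 }, so P = op(g(1, 2), tree(2, b)).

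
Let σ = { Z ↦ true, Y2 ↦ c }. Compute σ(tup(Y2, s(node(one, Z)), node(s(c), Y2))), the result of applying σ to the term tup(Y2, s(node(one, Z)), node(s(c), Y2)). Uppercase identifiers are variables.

tup(c, s(node(one, true)), node(s(c), c))

Replace each occurrence of Z with true.
Replace each occurrence of Y2 with c.
Result: tup(c, s(node(one, true)), node(s(c), c)).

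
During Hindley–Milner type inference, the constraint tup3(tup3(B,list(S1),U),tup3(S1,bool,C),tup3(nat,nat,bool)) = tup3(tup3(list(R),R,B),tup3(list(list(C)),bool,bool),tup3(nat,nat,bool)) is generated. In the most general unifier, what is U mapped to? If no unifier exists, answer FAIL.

list(list(list(list(bool))))

Decompose tup3/3: tup3(B,list(S1),U) = tup3(list(R),R,B),  tup3(S1,bool,C) = tup3(list(list(C)),bool,bool),  tup3(nat,nat,bool) = tup3(nat,nat,bool).
Decompose tup3/3: B = list(R),  list(S1) = R,  U = B.
Bind B := list(R); substituting into the one remaining equation that mentions B gives: U = list(R).
Bind R := list(S1); substituting into the one remaining equation that mentions R gives: U = list(list(S1)). Substituting into the earlier binding gives B := list(list(S1)).
Bind U := list(list(S1)); no other remaining equation mentions U.
Decompose tup3/3: S1 = list(list(C)),  bool = bool,  C = bool.
Bind S1 := list(list(C)); no other remaining equation mentions S1. Substituting into the earlier bindings gives B := list(list(list(list(C)))), R := list(list(list(C))), U := list(list(list(list(C)))).
Delete trivial equation bool = bool.
Bind C := bool; no other remaining equation mentions C. Substituting into the earlier bindings gives B := list(list(list(list(bool)))), R := list(list(list(bool))), U := list(list(list(list(bool)))), S1 := list(list(bool)).
Delete trivial equation tup3(nat,nat,bool) = tup3(nat,nat,bool).
MGU = { B := list(list(list(list(bool)))), R := list(list(list(bool))), U := list(list(list(list(bool)))), S1 := list(list(bool)), C := bool }, so U := list(list(list(list(bool)))).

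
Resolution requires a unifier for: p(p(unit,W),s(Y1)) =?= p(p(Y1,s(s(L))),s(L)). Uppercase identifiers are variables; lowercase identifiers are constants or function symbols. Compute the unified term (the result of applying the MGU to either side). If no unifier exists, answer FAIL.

p(p(unit,s(s(unit))),s(unit))

Decompose p/2: p(unit,W) =?= p(Y1,s(s(L))),  s(Y1) =?= s(L).
Decompose p/2: unit =?= Y1,  W =?= s(s(L)).
Bind Y1 := unit; substituting into the one remaining equation that mentions Y1 gives: s(unit) =?= s(L).
Bind W := s(s(L)); no other remaining equation mentions W.
Decompose s/1: unit =?= L.
Bind L := unit. Substituting into the earlier binding gives W := s(s(unit)).
Applying the MGU to either side gives p(p(unit,s(s(unit))),s(unit)).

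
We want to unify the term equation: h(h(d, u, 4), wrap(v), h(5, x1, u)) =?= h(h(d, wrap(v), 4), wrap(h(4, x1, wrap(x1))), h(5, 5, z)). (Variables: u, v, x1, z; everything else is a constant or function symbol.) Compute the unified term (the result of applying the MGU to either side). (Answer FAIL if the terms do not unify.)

h(h(d, wrap(h(4, 5, wrap(5))), 4), wrap(h(4, 5, wrap(5))), h(5, 5, wrap(h(4, 5, wrap(5)))))

Decompose h/3: h(d, u, 4) =?= h(d, wrap(v), 4),  wrap(v) =?= wrap(h(4, x1, wrap(x1))),  h(5, x1, u) =?= h(5, 5, z).
Decompose h/3: d =?= d,  u =?= wrap(v),  4 =?= 4.
Delete trivial equation d =?= d.
Bind u := wrap(v); substituting into the one remaining equation that mentions u gives: h(5, x1, wrap(v)) =?= h(5, 5, z).
Delete trivial equation 4 =?= 4.
Decompose wrap/1: v =?= h(4, x1, wrap(x1)).
Bind v := h(4, x1, wrap(x1)); substituting into the remaining equation gives: h(5, x1, wrap(h(4, x1, wrap(x1)))) =?= h(5, 5, z). Substituting into the earlier binding gives u := wrap(h(4, x1, wrap(x1))).
Decompose h/3: 5 =?= 5,  x1 =?= 5,  wrap(h(4, x1, wrap(x1))) =?= z.
Delete trivial equation 5 =?= 5.
Bind x1 := 5; substituting into the remaining equation gives: wrap(h(4, 5, wrap(5))) =?= z. Substituting into the earlier bindings gives u := wrap(h(4, 5, wrap(5))), v := h(4, 5, wrap(5)).
Bind z := wrap(h(4, 5, wrap(5))).
Applying the MGU to either side gives h(h(d, wrap(h(4, 5, wrap(5))), 4), wrap(h(4, 5, wrap(5))), h(5, 5, wrap(h(4, 5, wrap(5))))).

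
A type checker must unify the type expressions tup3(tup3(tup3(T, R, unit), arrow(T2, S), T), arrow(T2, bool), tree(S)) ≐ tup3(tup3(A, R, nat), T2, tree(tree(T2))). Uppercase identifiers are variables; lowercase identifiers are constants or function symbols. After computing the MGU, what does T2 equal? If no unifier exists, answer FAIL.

Decompose tup3/3: tup3(tup3(T, R, unit), arrow(T2, S), T) ≐ tup3(A, R, nat),  arrow(T2, bool) ≐ T2,  tree(S) ≐ tree(tree(T2)).
Decompose tup3/3: tup3(T, R, unit) ≐ A,  arrow(T2, S) ≐ R,  T ≐ nat.
Bind A := tup3(T, R, unit); no other remaining equation mentions A.
Bind R := arrow(T2, S); no other remaining equation mentions R. Substituting into the earlier binding gives A := tup3(T, arrow(T2, S), unit).
Bind T := nat; no other remaining equation mentions T. Substituting into the earlier binding gives A := tup3(nat, arrow(T2, S), unit).
Occurs check fails: T2 occurs in arrow(T2, bool); the equation T2 ≐ arrow(T2, bool) has no finite solution.

FAIL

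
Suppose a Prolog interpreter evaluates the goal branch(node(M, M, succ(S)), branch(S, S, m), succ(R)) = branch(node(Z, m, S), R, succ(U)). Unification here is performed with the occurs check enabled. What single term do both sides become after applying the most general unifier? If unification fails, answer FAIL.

Decompose branch/3: node(M, M, succ(S)) = node(Z, m, S),  branch(S, S, m) = R,  succ(R) = succ(U).
Decompose node/3: M = Z,  M = m,  succ(S) = S.
Bind M := Z; substituting into the one remaining equation that mentions M gives: Z = m.
Bind Z := m; no other remaining equation mentions Z. Substituting into the earlier binding gives M := m.
Occurs check fails: S occurs in succ(S); the equation S = succ(S) has no finite solution.

FAIL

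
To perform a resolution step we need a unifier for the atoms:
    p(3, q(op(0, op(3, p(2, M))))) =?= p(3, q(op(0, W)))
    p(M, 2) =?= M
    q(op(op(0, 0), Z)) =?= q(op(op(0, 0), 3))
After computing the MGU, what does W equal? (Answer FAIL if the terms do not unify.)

FAIL

Decompose p/2: 3 =?= 3,  q(op(0, op(3, p(2, M)))) =?= q(op(0, W)).
Delete trivial equation 3 =?= 3.
Decompose q/1: op(0, op(3, p(2, M))) =?= op(0, W).
Decompose op/2: 0 =?= 0,  op(3, p(2, M)) =?= W.
Delete trivial equation 0 =?= 0.
Bind W := op(3, p(2, M)); no other remaining equation mentions W.
Occurs check fails: M occurs in p(M, 2); the equation M =?= p(M, 2) has no finite solution.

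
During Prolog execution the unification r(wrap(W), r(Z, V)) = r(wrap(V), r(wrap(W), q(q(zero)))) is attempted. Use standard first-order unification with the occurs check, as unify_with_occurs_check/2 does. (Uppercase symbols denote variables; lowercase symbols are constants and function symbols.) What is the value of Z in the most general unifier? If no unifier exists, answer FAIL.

Decompose r/2: wrap(W) = wrap(V),  r(Z, V) = r(wrap(W), q(q(zero))).
Decompose wrap/1: W = V.
Bind W := V; substituting into the remaining equation gives: r(Z, V) = r(wrap(V), q(q(zero))).
Decompose r/2: Z = wrap(V),  V = q(q(zero)).
Bind Z := wrap(V); no other remaining equation mentions Z.
Bind V := q(q(zero)). Substituting into the earlier bindings gives W := q(q(zero)), Z := wrap(q(q(zero))).
MGU = { W = q(q(zero)), Z = wrap(q(q(zero))), V = q(q(zero)) }, so Z = wrap(q(q(zero))).

wrap(q(q(zero)))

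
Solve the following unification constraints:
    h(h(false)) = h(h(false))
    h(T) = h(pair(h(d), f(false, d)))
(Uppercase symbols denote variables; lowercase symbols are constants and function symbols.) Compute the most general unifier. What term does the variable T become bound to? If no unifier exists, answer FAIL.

pair(h(d), f(false, d))

Delete trivial equation h(h(false)) = h(h(false)).
Decompose h/1: T = pair(h(d), f(false, d)).
Bind T := pair(h(d), f(false, d)).
MGU = { T ↦ pair(h(d), f(false, d)) }, so T ↦ pair(h(d), f(false, d)).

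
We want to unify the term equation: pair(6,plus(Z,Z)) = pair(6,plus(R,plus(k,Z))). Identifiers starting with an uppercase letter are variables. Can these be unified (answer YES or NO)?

Decompose pair/2: 6 = 6,  plus(Z,Z) = plus(R,plus(k,Z)).
Delete trivial equation 6 = 6.
Decompose plus/2: Z = R,  Z = plus(k,Z).
Bind Z := R; substituting into the remaining equation gives: R = plus(k,R).
Occurs check fails: R occurs in plus(k,R); the equation R = plus(k,R) has no finite solution.

NO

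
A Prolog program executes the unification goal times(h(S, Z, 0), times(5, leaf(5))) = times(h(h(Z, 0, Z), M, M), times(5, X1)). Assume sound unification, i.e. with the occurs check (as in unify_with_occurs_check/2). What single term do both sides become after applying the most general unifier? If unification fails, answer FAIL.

Decompose times/2: h(S, Z, 0) = h(h(Z, 0, Z), M, M),  times(5, leaf(5)) = times(5, X1).
Decompose h/3: S = h(Z, 0, Z),  Z = M,  0 = M.
Bind S := h(Z, 0, Z); no other remaining equation mentions S.
Bind Z := M; no other remaining equation mentions Z. Substituting into the earlier binding gives S := h(M, 0, M).
Bind M := 0; no other remaining equation mentions M. Substituting into the earlier bindings gives S := h(0, 0, 0), Z := 0.
Decompose times/2: 5 = 5,  leaf(5) = X1.
Delete trivial equation 5 = 5.
Bind X1 := leaf(5).
Applying the MGU to either side gives times(h(h(0, 0, 0), 0, 0), times(5, leaf(5))).

times(h(h(0, 0, 0), 0, 0), times(5, leaf(5)))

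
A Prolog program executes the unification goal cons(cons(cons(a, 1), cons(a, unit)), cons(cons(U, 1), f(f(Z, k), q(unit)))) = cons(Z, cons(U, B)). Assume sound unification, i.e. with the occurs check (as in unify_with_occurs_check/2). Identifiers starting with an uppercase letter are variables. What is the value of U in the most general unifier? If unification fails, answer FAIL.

FAIL

Decompose cons/2: cons(cons(a, 1), cons(a, unit)) = Z,  cons(cons(U, 1), f(f(Z, k), q(unit))) = cons(U, B).
Bind Z := cons(cons(a, 1), cons(a, unit)); substituting into the remaining equation gives: cons(cons(U, 1), f(f(cons(cons(a, 1), cons(a, unit)), k), q(unit))) = cons(U, B).
Decompose cons/2: cons(U, 1) = U,  f(f(cons(cons(a, 1), cons(a, unit)), k), q(unit)) = B.
Occurs check fails: U occurs in cons(U, 1); the equation U = cons(U, 1) has no finite solution.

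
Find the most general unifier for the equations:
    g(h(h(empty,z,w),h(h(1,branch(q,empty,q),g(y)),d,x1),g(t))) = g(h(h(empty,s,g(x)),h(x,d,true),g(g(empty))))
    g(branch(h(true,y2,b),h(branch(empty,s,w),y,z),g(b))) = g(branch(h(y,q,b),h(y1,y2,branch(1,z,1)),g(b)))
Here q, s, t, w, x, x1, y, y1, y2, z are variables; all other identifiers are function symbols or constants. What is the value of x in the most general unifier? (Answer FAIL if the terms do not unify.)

Decompose g/1: h(h(empty,z,w),h(h(1,branch(q,empty,q),g(y)),d,x1),g(t)) = h(h(empty,s,g(x)),h(x,d,true),g(g(empty))).
Decompose h/3: h(empty,z,w) = h(empty,s,g(x)),  h(h(1,branch(q,empty,q),g(y)),d,x1) = h(x,d,true),  g(t) = g(g(empty)).
Decompose h/3: empty = empty,  z = s,  w = g(x).
Delete trivial equation empty = empty.
Bind z := s; substituting into the one remaining equation that mentions z gives: g(branch(h(true,y2,b),h(branch(empty,s,w),y,s),g(b))) = g(branch(h(y,q,b),h(y1,y2,branch(1,s,1)),g(b))).
Bind w := g(x); substituting into the one remaining equation that mentions w gives: g(branch(h(true,y2,b),h(branch(empty,s,g(x)),y,s),g(b))) = g(branch(h(y,q,b),h(y1,y2,branch(1,s,1)),g(b))).
Decompose h/3: h(1,branch(q,empty,q),g(y)) = x,  d = d,  x1 = true.
Bind x := h(1,branch(q,empty,q),g(y)); substituting into the one remaining equation that mentions x gives: g(branch(h(true,y2,b),h(branch(empty,s,g(h(1,branch(q,empty,q),g(y)))),y,s),g(b))) = g(branch(h(y,q,b),h(y1,y2,branch(1,s,1)),g(b))). Substituting into the earlier binding gives w := g(h(1,branch(q,empty,q),g(y))).
Delete trivial equation d = d.
Bind x1 := true; no other remaining equation mentions x1.
Decompose g/1: t = g(empty).
Bind t := g(empty); no other remaining equation mentions t.
Decompose g/1: branch(h(true,y2,b),h(branch(empty,s,g(h(1,branch(q,empty,q),g(y)))),y,s),g(b)) = branch(h(y,q,b),h(y1,y2,branch(1,s,1)),g(b)).
Decompose branch/3: h(true,y2,b) = h(y,q,b),  h(branch(empty,s,g(h(1,branch(q,empty,q),g(y)))),y,s) = h(y1,y2,branch(1,s,1)),  g(b) = g(b).
Decompose h/3: true = y,  y2 = q,  b = b.
Bind y := true; substituting into the one remaining equation that mentions y gives: h(branch(empty,s,g(h(1,branch(q,empty,q),g(true)))),true,s) = h(y1,y2,branch(1,s,1)). Substituting into the earlier bindings gives w := g(h(1,branch(q,empty,q),g(true))), x := h(1,branch(q,empty,q),g(true)).
Bind y2 := q; substituting into the one remaining equation that mentions y2 gives: h(branch(empty,s,g(h(1,branch(q,empty,q),g(true)))),true,s) = h(y1,q,branch(1,s,1)).
Delete trivial equation b = b.
Decompose h/3: branch(empty,s,g(h(1,branch(q,empty,q),g(true)))) = y1,  true = q,  s = branch(1,s,1).
Bind y1 := branch(empty,s,g(h(1,branch(q,empty,q),g(true)))); no other remaining equation mentions y1.
Bind q := true; no other remaining equation mentions q. Substituting into the earlier bindings gives w := g(h(1,branch(true,empty,true),g(true))), x := h(1,branch(true,empty,true),g(true)), y2 := true, y1 := branch(empty,s,g(h(1,branch(true,empty,true),g(true)))).
Occurs check fails: s occurs in branch(1,s,1); the equation s = branch(1,s,1) has no finite solution.

FAIL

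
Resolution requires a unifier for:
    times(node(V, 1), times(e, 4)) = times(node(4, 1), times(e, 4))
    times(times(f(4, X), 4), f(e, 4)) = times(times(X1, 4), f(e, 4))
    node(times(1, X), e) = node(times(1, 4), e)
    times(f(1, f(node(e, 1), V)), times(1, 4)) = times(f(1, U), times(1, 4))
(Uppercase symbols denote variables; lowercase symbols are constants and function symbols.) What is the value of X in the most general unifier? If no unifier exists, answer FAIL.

Decompose times/2: node(V, 1) = node(4, 1),  times(e, 4) = times(e, 4).
Decompose node/2: V = 4,  1 = 1.
Bind V := 4; substituting into the one remaining equation that mentions V gives: times(f(1, f(node(e, 1), 4)), times(1, 4)) = times(f(1, U), times(1, 4)).
Delete trivial equation 1 = 1.
Delete trivial equation times(e, 4) = times(e, 4).
Decompose times/2: times(f(4, X), 4) = times(X1, 4),  f(e, 4) = f(e, 4).
Decompose times/2: f(4, X) = X1,  4 = 4.
Bind X1 := f(4, X); no other remaining equation mentions X1.
Delete trivial equation 4 = 4.
Delete trivial equation f(e, 4) = f(e, 4).
Decompose node/2: times(1, X) = times(1, 4),  e = e.
Decompose times/2: 1 = 1,  X = 4.
Delete trivial equation 1 = 1.
Bind X := 4; no other remaining equation mentions X. Substituting into the earlier binding gives X1 := f(4, 4).
Delete trivial equation e = e.
Decompose times/2: f(1, f(node(e, 1), 4)) = f(1, U),  times(1, 4) = times(1, 4).
Decompose f/2: 1 = 1,  f(node(e, 1), 4) = U.
Delete trivial equation 1 = 1.
Bind U := f(node(e, 1), 4); no other remaining equation mentions U.
Delete trivial equation times(1, 4) = times(1, 4).
MGU = { V ↦ 4, X1 ↦ f(4, 4), X ↦ 4, U ↦ f(node(e, 1), 4) }, so X ↦ 4.

4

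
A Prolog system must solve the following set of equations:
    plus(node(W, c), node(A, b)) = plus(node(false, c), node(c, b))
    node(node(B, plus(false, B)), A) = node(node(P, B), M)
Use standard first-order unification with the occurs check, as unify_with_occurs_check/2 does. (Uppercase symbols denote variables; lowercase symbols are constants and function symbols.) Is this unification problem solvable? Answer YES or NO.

Decompose plus/2: node(W, c) = node(false, c),  node(A, b) = node(c, b).
Decompose node/2: W = false,  c = c.
Bind W := false; no other remaining equation mentions W.
Delete trivial equation c = c.
Decompose node/2: A = c,  b = b.
Bind A := c; substituting into the one remaining equation that mentions A gives: node(node(B, plus(false, B)), c) = node(node(P, B), M).
Delete trivial equation b = b.
Decompose node/2: node(B, plus(false, B)) = node(P, B),  c = M.
Decompose node/2: B = P,  plus(false, B) = B.
Bind B := P; substituting into the one remaining equation that mentions B gives: plus(false, P) = P.
Occurs check fails: P occurs in plus(false, P); the equation P = plus(false, P) has no finite solution.

NO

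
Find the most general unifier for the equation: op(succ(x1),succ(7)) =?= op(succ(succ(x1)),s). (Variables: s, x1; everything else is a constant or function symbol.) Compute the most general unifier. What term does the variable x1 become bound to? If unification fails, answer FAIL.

Decompose op/2: succ(x1) =?= succ(succ(x1)),  succ(7) =?= s.
Decompose succ/1: x1 =?= succ(x1).
Occurs check fails: x1 occurs in succ(x1); the equation x1 =?= succ(x1) has no finite solution.

FAIL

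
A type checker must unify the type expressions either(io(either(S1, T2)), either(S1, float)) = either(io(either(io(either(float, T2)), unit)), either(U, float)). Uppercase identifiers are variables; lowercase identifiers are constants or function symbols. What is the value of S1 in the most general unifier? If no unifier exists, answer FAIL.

Decompose either/2: io(either(S1, T2)) = io(either(io(either(float, T2)), unit)),  either(S1, float) = either(U, float).
Decompose io/1: either(S1, T2) = either(io(either(float, T2)), unit).
Decompose either/2: S1 = io(either(float, T2)),  T2 = unit.
Bind S1 := io(either(float, T2)); substituting into the one remaining equation that mentions S1 gives: either(io(either(float, T2)), float) = either(U, float).
Bind T2 := unit; substituting into the remaining equation gives: either(io(either(float, unit)), float) = either(U, float). Substituting into the earlier binding gives S1 := io(either(float, unit)).
Decompose either/2: io(either(float, unit)) = U,  float = float.
Bind U := io(either(float, unit)); no other remaining equation mentions U.
Delete trivial equation float = float.
MGU = { S1 := io(either(float, unit)), T2 := unit, U := io(either(float, unit)) }, so S1 := io(either(float, unit)).

io(either(float, unit))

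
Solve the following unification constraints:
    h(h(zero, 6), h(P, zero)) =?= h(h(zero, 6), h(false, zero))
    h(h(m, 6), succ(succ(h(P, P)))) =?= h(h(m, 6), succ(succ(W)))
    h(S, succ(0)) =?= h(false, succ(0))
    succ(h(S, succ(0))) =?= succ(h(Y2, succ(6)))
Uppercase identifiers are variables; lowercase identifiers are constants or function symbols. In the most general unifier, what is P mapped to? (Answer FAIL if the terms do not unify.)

Decompose h/2: h(zero, 6) =?= h(zero, 6),  h(P, zero) =?= h(false, zero).
Delete trivial equation h(zero, 6) =?= h(zero, 6).
Decompose h/2: P =?= false,  zero =?= zero.
Bind P := false; substituting into the one remaining equation that mentions P gives: h(h(m, 6), succ(succ(h(false, false)))) =?= h(h(m, 6), succ(succ(W))).
Delete trivial equation zero =?= zero.
Decompose h/2: h(m, 6) =?= h(m, 6),  succ(succ(h(false, false))) =?= succ(succ(W)).
Delete trivial equation h(m, 6) =?= h(m, 6).
Decompose succ/1: succ(h(false, false)) =?= succ(W).
Decompose succ/1: h(false, false) =?= W.
Bind W := h(false, false); no other remaining equation mentions W.
Decompose h/2: S =?= false,  succ(0) =?= succ(0).
Bind S := false; substituting into the one remaining equation that mentions S gives: succ(h(false, succ(0))) =?= succ(h(Y2, succ(6))).
Delete trivial equation succ(0) =?= succ(0).
Decompose succ/1: h(false, succ(0)) =?= h(Y2, succ(6)).
Decompose h/2: false =?= Y2,  succ(0) =?= succ(6).
Bind Y2 := false; no other remaining equation mentions Y2.
Decompose succ/1: 0 =?= 6.
Clash: constants 0 and 6 differ; no unifier exists.

FAIL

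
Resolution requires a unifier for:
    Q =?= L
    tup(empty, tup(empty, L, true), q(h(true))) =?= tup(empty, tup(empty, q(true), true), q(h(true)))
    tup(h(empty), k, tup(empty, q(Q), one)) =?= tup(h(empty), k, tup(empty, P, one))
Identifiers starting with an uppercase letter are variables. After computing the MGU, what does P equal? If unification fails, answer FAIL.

q(q(true))

Bind Q := L; substituting into the one remaining equation that mentions Q gives: tup(h(empty), k, tup(empty, q(L), one)) =?= tup(h(empty), k, tup(empty, P, one)).
Decompose tup/3: empty =?= empty,  tup(empty, L, true) =?= tup(empty, q(true), true),  q(h(true)) =?= q(h(true)).
Delete trivial equation empty =?= empty.
Decompose tup/3: empty =?= empty,  L =?= q(true),  true =?= true.
Delete trivial equation empty =?= empty.
Bind L := q(true); substituting into the one remaining equation that mentions L gives: tup(h(empty), k, tup(empty, q(q(true)), one)) =?= tup(h(empty), k, tup(empty, P, one)). Substituting into the earlier binding gives Q := q(true).
Delete trivial equation true =?= true.
Delete trivial equation q(h(true)) =?= q(h(true)).
Decompose tup/3: h(empty) =?= h(empty),  k =?= k,  tup(empty, q(q(true)), one) =?= tup(empty, P, one).
Delete trivial equation h(empty) =?= h(empty).
Delete trivial equation k =?= k.
Decompose tup/3: empty =?= empty,  q(q(true)) =?= P,  one =?= one.
Delete trivial equation empty =?= empty.
Bind P := q(q(true)); no other remaining equation mentions P.
Delete trivial equation one =?= one.
MGU = { Q := q(true), L := q(true), P := q(q(true)) }, so P := q(q(true)).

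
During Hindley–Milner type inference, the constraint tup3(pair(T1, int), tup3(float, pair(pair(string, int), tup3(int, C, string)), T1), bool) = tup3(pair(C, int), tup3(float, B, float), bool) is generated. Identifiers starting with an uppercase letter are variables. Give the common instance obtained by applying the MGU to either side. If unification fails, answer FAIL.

tup3(pair(float, int), tup3(float, pair(pair(string, int), tup3(int, float, string)), float), bool)

Decompose tup3/3: pair(T1, int) = pair(C, int),  tup3(float, pair(pair(string, int), tup3(int, C, string)), T1) = tup3(float, B, float),  bool = bool.
Decompose pair/2: T1 = C,  int = int.
Bind T1 := C; substituting into the one remaining equation that mentions T1 gives: tup3(float, pair(pair(string, int), tup3(int, C, string)), C) = tup3(float, B, float).
Delete trivial equation int = int.
Decompose tup3/3: float = float,  pair(pair(string, int), tup3(int, C, string)) = B,  C = float.
Delete trivial equation float = float.
Bind B := pair(pair(string, int), tup3(int, C, string)); no other remaining equation mentions B.
Bind C := float; no other remaining equation mentions C. Substituting into the earlier bindings gives T1 := float, B := pair(pair(string, int), tup3(int, float, string)).
Delete trivial equation bool = bool.
Applying the MGU to either side gives tup3(pair(float, int), tup3(float, pair(pair(string, int), tup3(int, float, string)), float), bool).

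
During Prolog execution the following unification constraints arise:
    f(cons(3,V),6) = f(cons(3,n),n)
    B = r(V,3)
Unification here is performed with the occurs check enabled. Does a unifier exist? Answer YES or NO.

Decompose f/2: cons(3,V) = cons(3,n),  6 = n.
Decompose cons/2: 3 = 3,  V = n.
Delete trivial equation 3 = 3.
Bind V := n; substituting into the one remaining equation that mentions V gives: B = r(n,3).
Clash: constants 6 and n differ; no unifier exists.

NO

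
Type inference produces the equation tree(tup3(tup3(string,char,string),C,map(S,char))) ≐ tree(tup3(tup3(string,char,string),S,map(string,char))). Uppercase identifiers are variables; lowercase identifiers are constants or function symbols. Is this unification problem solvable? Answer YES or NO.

Decompose tree/1: tup3(tup3(string,char,string),C,map(S,char)) ≐ tup3(tup3(string,char,string),S,map(string,char)).
Decompose tup3/3: tup3(string,char,string) ≐ tup3(string,char,string),  C ≐ S,  map(S,char) ≐ map(string,char).
Delete trivial equation tup3(string,char,string) ≐ tup3(string,char,string).
Bind C := S; no other remaining equation mentions C.
Decompose map/2: S ≐ string,  char ≐ char.
Bind S := string; no other remaining equation mentions S. Substituting into the earlier binding gives C := string.
Delete trivial equation char ≐ char.
No equations remain and no clash or occurs-check failure arose, so a unifier exists.

YES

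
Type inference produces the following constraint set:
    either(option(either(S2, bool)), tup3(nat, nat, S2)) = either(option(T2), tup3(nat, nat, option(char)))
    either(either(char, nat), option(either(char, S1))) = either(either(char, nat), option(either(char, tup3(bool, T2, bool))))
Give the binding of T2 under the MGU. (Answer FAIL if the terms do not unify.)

either(option(char), bool)

Decompose either/2: option(either(S2, bool)) = option(T2),  tup3(nat, nat, S2) = tup3(nat, nat, option(char)).
Decompose option/1: either(S2, bool) = T2.
Bind T2 := either(S2, bool); substituting into the one remaining equation that mentions T2 gives: either(either(char, nat), option(either(char, S1))) = either(either(char, nat), option(either(char, tup3(bool, either(S2, bool), bool)))).
Decompose tup3/3: nat = nat,  nat = nat,  S2 = option(char).
Delete trivial equation nat = nat.
Delete trivial equation nat = nat.
Bind S2 := option(char); substituting into the remaining equation gives: either(either(char, nat), option(either(char, S1))) = either(either(char, nat), option(either(char, tup3(bool, either(option(char), bool), bool)))). Substituting into the earlier binding gives T2 := either(option(char), bool).
Decompose either/2: either(char, nat) = either(char, nat),  option(either(char, S1)) = option(either(char, tup3(bool, either(option(char), bool), bool))).
Delete trivial equation either(char, nat) = either(char, nat).
Decompose option/1: either(char, S1) = either(char, tup3(bool, either(option(char), bool), bool)).
Decompose either/2: char = char,  S1 = tup3(bool, either(option(char), bool), bool).
Delete trivial equation char = char.
Bind S1 := tup3(bool, either(option(char), bool), bool).
MGU = { T2 := either(option(char), bool), S2 := option(char), S1 := tup3(bool, either(option(char), bool), bool) }, so T2 := either(option(char), bool).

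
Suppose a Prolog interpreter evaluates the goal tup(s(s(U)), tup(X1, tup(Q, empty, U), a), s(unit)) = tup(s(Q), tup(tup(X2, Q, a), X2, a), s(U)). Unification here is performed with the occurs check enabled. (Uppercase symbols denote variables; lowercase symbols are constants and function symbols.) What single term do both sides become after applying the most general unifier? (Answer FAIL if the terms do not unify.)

Decompose tup/3: s(s(U)) = s(Q),  tup(X1, tup(Q, empty, U), a) = tup(tup(X2, Q, a), X2, a),  s(unit) = s(U).
Decompose s/1: s(U) = Q.
Bind Q := s(U); substituting into the one remaining equation that mentions Q gives: tup(X1, tup(s(U), empty, U), a) = tup(tup(X2, s(U), a), X2, a).
Decompose tup/3: X1 = tup(X2, s(U), a),  tup(s(U), empty, U) = X2,  a = a.
Bind X1 := tup(X2, s(U), a); no other remaining equation mentions X1.
Bind X2 := tup(s(U), empty, U); no other remaining equation mentions X2. Substituting into the earlier binding gives X1 := tup(tup(s(U), empty, U), s(U), a).
Delete trivial equation a = a.
Decompose s/1: unit = U.
Bind U := unit. Substituting into the earlier bindings gives Q := s(unit), X1 := tup(tup(s(unit), empty, unit), s(unit), a), X2 := tup(s(unit), empty, unit).
Applying the MGU to either side gives tup(s(s(unit)), tup(tup(tup(s(unit), empty, unit), s(unit), a), tup(s(unit), empty, unit), a), s(unit)).

tup(s(s(unit)), tup(tup(tup(s(unit), empty, unit), s(unit), a), tup(s(unit), empty, unit), a), s(unit))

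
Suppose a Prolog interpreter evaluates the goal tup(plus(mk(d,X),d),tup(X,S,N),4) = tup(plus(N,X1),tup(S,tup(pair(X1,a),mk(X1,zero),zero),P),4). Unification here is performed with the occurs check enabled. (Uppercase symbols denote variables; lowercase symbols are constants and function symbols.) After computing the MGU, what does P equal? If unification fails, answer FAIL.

Decompose tup/3: plus(mk(d,X),d) = plus(N,X1),  tup(X,S,N) = tup(S,tup(pair(X1,a),mk(X1,zero),zero),P),  4 = 4.
Decompose plus/2: mk(d,X) = N,  d = X1.
Bind N := mk(d,X); substituting into the one remaining equation that mentions N gives: tup(X,S,mk(d,X)) = tup(S,tup(pair(X1,a),mk(X1,zero),zero),P).
Bind X1 := d; substituting into the one remaining equation that mentions X1 gives: tup(X,S,mk(d,X)) = tup(S,tup(pair(d,a),mk(d,zero),zero),P).
Decompose tup/3: X = S,  S = tup(pair(d,a),mk(d,zero),zero),  mk(d,X) = P.
Bind X := S; substituting into the one remaining equation that mentions X gives: mk(d,S) = P. Substituting into the earlier binding gives N := mk(d,S).
Bind S := tup(pair(d,a),mk(d,zero),zero); substituting into the one remaining equation that mentions S gives: mk(d,tup(pair(d,a),mk(d,zero),zero)) = P. Substituting into the earlier bindings gives N := mk(d,tup(pair(d,a),mk(d,zero),zero)), X := tup(pair(d,a),mk(d,zero),zero).
Bind P := mk(d,tup(pair(d,a),mk(d,zero),zero)); no other remaining equation mentions P.
Delete trivial equation 4 = 4.
MGU = { N -> mk(d,tup(pair(d,a),mk(d,zero),zero)), X1 -> d, X -> tup(pair(d,a),mk(d,zero),zero), S -> tup(pair(d,a),mk(d,zero),zero), P -> mk(d,tup(pair(d,a),mk(d,zero),zero)) }, so P -> mk(d,tup(pair(d,a),mk(d,zero),zero)).

mk(d,tup(pair(d,a),mk(d,zero),zero))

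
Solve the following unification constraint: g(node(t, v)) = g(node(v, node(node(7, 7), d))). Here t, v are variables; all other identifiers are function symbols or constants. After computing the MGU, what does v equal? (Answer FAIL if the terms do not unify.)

Decompose g/1: node(t, v) = node(v, node(node(7, 7), d)).
Decompose node/2: t = v,  v = node(node(7, 7), d).
Bind t := v; no other remaining equation mentions t.
Bind v := node(node(7, 7), d). Substituting into the earlier binding gives t := node(node(7, 7), d).
MGU = { t := node(node(7, 7), d), v := node(node(7, 7), d) }, so v := node(node(7, 7), d).

node(node(7, 7), d)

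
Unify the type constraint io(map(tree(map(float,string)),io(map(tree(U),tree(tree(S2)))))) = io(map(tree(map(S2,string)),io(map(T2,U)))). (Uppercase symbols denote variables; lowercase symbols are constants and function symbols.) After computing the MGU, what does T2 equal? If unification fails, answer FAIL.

Decompose io/1: map(tree(map(float,string)),io(map(tree(U),tree(tree(S2))))) = map(tree(map(S2,string)),io(map(T2,U))).
Decompose map/2: tree(map(float,string)) = tree(map(S2,string)),  io(map(tree(U),tree(tree(S2)))) = io(map(T2,U)).
Decompose tree/1: map(float,string) = map(S2,string).
Decompose map/2: float = S2,  string = string.
Bind S2 := float; substituting into the one remaining equation that mentions S2 gives: io(map(tree(U),tree(tree(float)))) = io(map(T2,U)).
Delete trivial equation string = string.
Decompose io/1: map(tree(U),tree(tree(float))) = map(T2,U).
Decompose map/2: tree(U) = T2,  tree(tree(float)) = U.
Bind T2 := tree(U); no other remaining equation mentions T2.
Bind U := tree(tree(float)). Substituting into the earlier binding gives T2 := tree(tree(tree(float))).
MGU = { S2 -> float, T2 -> tree(tree(tree(float))), U -> tree(tree(float)) }, so T2 -> tree(tree(tree(float))).

tree(tree(tree(float)))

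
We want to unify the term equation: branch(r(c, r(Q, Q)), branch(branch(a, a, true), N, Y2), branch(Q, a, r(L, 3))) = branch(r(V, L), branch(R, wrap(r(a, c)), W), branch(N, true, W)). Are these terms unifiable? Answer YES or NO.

NO

Decompose branch/3: r(c, r(Q, Q)) = r(V, L),  branch(branch(a, a, true), N, Y2) = branch(R, wrap(r(a, c)), W),  branch(Q, a, r(L, 3)) = branch(N, true, W).
Decompose r/2: c = V,  r(Q, Q) = L.
Bind V := c; no other remaining equation mentions V.
Bind L := r(Q, Q); substituting into the one remaining equation that mentions L gives: branch(Q, a, r(r(Q, Q), 3)) = branch(N, true, W).
Decompose branch/3: branch(a, a, true) = R,  N = wrap(r(a, c)),  Y2 = W.
Bind R := branch(a, a, true); no other remaining equation mentions R.
Bind N := wrap(r(a, c)); substituting into the one remaining equation that mentions N gives: branch(Q, a, r(r(Q, Q), 3)) = branch(wrap(r(a, c)), true, W).
Bind Y2 := W; no other remaining equation mentions Y2.
Decompose branch/3: Q = wrap(r(a, c)),  a = true,  r(r(Q, Q), 3) = W.
Bind Q := wrap(r(a, c)); substituting into the one remaining equation that mentions Q gives: r(r(wrap(r(a, c)), wrap(r(a, c))), 3) = W. Substituting into the earlier binding gives L := r(wrap(r(a, c)), wrap(r(a, c))).
Clash: constants a and true differ; no unifier exists.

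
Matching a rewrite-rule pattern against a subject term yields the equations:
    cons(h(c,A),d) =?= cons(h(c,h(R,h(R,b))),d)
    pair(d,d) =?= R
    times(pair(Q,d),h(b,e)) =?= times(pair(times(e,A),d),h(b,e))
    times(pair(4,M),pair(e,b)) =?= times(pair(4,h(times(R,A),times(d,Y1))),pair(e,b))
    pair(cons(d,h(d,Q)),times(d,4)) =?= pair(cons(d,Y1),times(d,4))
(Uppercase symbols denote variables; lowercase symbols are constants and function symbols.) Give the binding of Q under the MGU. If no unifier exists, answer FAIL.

times(e,h(pair(d,d),h(pair(d,d),b)))

Decompose cons/2: h(c,A) =?= h(c,h(R,h(R,b))),  d =?= d.
Decompose h/2: c =?= c,  A =?= h(R,h(R,b)).
Delete trivial equation c =?= c.
Bind A := h(R,h(R,b)); substituting into the 2 remaining equations that mention A gives: times(pair(Q,d),h(b,e)) =?= times(pair(times(e,h(R,h(R,b))),d),h(b,e)),  times(pair(4,M),pair(e,b)) =?= times(pair(4,h(times(R,h(R,h(R,b))),times(d,Y1))),pair(e,b)).
Delete trivial equation d =?= d.
Bind R := pair(d,d); substituting into the 2 remaining equations that mention R gives: times(pair(Q,d),h(b,e)) =?= times(pair(times(e,h(pair(d,d),h(pair(d,d),b))),d),h(b,e)),  times(pair(4,M),pair(e,b)) =?= times(pair(4,h(times(pair(d,d),h(pair(d,d),h(pair(d,d),b))),times(d,Y1))),pair(e,b)). Substituting into the earlier binding gives A := h(pair(d,d),h(pair(d,d),b)).
Decompose times/2: pair(Q,d) =?= pair(times(e,h(pair(d,d),h(pair(d,d),b))),d),  h(b,e) =?= h(b,e).
Decompose pair/2: Q =?= times(e,h(pair(d,d),h(pair(d,d),b))),  d =?= d.
Bind Q := times(e,h(pair(d,d),h(pair(d,d),b))); substituting into the one remaining equation that mentions Q gives: pair(cons(d,h(d,times(e,h(pair(d,d),h(pair(d,d),b))))),times(d,4)) =?= pair(cons(d,Y1),times(d,4)).
Delete trivial equation d =?= d.
Delete trivial equation h(b,e) =?= h(b,e).
Decompose times/2: pair(4,M) =?= pair(4,h(times(pair(d,d),h(pair(d,d),h(pair(d,d),b))),times(d,Y1))),  pair(e,b) =?= pair(e,b).
Decompose pair/2: 4 =?= 4,  M =?= h(times(pair(d,d),h(pair(d,d),h(pair(d,d),b))),times(d,Y1)).
Delete trivial equation 4 =?= 4.
Bind M := h(times(pair(d,d),h(pair(d,d),h(pair(d,d),b))),times(d,Y1)); no other remaining equation mentions M.
Delete trivial equation pair(e,b) =?= pair(e,b).
Decompose pair/2: cons(d,h(d,times(e,h(pair(d,d),h(pair(d,d),b))))) =?= cons(d,Y1),  times(d,4) =?= times(d,4).
Decompose cons/2: d =?= d,  h(d,times(e,h(pair(d,d),h(pair(d,d),b)))) =?= Y1.
Delete trivial equation d =?= d.
Bind Y1 := h(d,times(e,h(pair(d,d),h(pair(d,d),b)))); no other remaining equation mentions Y1. Substituting into the earlier binding gives M := h(times(pair(d,d),h(pair(d,d),h(pair(d,d),b))),times(d,h(d,times(e,h(pair(d,d),h(pair(d,d),b)))))).
Delete trivial equation times(d,4) =?= times(d,4).
MGU = { A ↦ h(pair(d,d),h(pair(d,d),b)), R ↦ pair(d,d), Q ↦ times(e,h(pair(d,d),h(pair(d,d),b))), M ↦ h(times(pair(d,d),h(pair(d,d),h(pair(d,d),b))),times(d,h(d,times(e,h(pair(d,d),h(pair(d,d),b)))))), Y1 ↦ h(d,times(e,h(pair(d,d),h(pair(d,d),b)))) }, so Q ↦ times(e,h(pair(d,d),h(pair(d,d),b))).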